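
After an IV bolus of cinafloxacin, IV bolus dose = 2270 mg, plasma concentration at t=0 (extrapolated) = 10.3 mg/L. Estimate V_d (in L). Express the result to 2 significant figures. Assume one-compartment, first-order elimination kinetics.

220 L

Vd = Dose / C₀ = 2270 / 10.3 = 220.4 L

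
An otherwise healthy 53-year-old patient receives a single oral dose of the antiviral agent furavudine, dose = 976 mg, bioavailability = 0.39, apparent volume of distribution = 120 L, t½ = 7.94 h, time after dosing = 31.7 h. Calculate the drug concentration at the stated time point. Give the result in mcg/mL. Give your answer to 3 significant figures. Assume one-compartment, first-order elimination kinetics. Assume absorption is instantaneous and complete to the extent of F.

Amount reaching circulation = F × Dose = 0.39 × 976.0 = 380.6 mg
C₀ = F·Dose / Vd = 380.6 / 120 = 3.172 mg/L
k = ln2 / t½ = 0.693147 / 7.94 = 0.08730 h⁻¹
C = C₀ · e^(−k·t) = 3.172 × e^(−0.08730 × 31.7)
  = 3.172 × 0.06282 = 0.1993 mg/L
(0.1993 mg/L = 0.1993 mcg/mL)

0.199 mcg/mL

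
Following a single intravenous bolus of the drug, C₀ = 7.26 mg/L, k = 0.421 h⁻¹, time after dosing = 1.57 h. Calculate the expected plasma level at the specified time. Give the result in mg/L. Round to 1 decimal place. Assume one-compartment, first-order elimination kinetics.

3.7 mg/L

C = C₀ · e^(−k·t) = 7.260 × e^(−0.4210 × 1.57)
  = 7.260 × 0.5164 = 3.749 mg/L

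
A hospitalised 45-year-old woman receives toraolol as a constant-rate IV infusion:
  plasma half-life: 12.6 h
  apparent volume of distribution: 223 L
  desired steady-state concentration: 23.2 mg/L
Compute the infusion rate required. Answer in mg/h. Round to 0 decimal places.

k = ln2 / t½ = 0.693147 / 12.6 = 0.05501 h⁻¹
CL = k × Vd = 0.05501 × 223 = 12.27 L/h
At steady state, infusion rate R₀ = Css × CL = 23.2 × 12.27 = 284.7 mg/h

285 mg/h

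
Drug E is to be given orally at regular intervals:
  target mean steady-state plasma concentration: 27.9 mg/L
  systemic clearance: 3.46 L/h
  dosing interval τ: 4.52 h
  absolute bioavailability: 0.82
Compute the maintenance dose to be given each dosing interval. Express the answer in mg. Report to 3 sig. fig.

532 mg

At steady state, F × (Dose/τ) = Css × CL.
Dose = Css × CL × τ / F = 27.9 × 3.460 × 4.52 / 0.82 = 532.1 mg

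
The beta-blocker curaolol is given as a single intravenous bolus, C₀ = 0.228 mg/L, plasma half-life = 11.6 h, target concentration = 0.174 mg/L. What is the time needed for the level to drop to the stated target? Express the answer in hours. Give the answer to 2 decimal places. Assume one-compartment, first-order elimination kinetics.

k = ln2 / t½ = 0.693147 / 11.6 = 0.05975 h⁻¹
t = ln(C₀ / C) / k = ln(0.2280 / 0.174) / 0.05975
  = ln(1.310) / 0.05975 = 0.2700 / 0.05975 = 4.519 h

4.52 h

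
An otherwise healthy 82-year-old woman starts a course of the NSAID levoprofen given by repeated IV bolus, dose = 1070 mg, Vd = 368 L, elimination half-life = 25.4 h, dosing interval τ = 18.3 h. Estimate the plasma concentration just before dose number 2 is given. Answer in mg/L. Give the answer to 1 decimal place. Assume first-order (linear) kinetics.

1.8 mg/L

C₀ per dose = Dose / Vd = 1070 / 368 = 2.908 mg/L
k = ln2 / t½ = 0.693147 / 25.4 = 0.02729 h⁻¹
Fraction remaining after one interval: r = e^(−kτ) = e^(−0.02729 × 18.3) = 0.6069
Before dose 2, 1 dose has been given (aged 1τ).
C_trough = C₀ × r = 2.908 × 0.6069 = 1.765 mg/L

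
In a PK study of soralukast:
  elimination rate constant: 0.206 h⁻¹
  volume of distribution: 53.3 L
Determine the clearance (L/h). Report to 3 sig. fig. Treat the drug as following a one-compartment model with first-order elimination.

CL = k × Vd = 0.206 × 53.3 = 10.98 L/h

11.0 L/h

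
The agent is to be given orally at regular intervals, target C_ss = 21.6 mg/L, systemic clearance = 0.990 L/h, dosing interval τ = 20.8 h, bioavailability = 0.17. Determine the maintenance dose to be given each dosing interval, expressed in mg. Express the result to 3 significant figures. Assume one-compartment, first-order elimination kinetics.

2620 mg

At steady state, F × (Dose/τ) = Css × CL.
Dose = Css × CL × τ / F = 21.6 × 0.9900 × 20.8 / 0.17 = 2616 mg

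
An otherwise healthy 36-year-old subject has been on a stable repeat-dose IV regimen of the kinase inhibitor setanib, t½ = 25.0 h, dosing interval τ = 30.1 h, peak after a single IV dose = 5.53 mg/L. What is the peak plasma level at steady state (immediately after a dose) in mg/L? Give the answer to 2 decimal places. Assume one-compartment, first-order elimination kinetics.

9.77 mg/L

k = ln2 / t½ = 0.693147 / 25.0 = 0.02773 h⁻¹
e^(−kτ) = e^(−0.02773 × 30.1) = 0.4340
Accumulation ratio R = 1 / (1 − e^(−kτ)) = 1 / (1 − 0.4340) = 1.767
Steady-state peak = C₀ × R = 5.53 × 1.767 = 9.772 mg/L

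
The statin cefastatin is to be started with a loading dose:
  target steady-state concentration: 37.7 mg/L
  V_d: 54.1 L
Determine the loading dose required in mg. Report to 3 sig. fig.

LD = Css × Vd = 37.7 × 54.1 = 2040 mg

2040 mg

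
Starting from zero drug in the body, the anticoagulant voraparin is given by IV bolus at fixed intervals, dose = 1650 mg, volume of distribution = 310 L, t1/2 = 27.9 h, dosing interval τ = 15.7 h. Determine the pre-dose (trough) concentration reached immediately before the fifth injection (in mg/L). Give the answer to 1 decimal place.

C₀ per dose = Dose / Vd = 1650 / 310 = 5.323 mg/L
k = ln2 / t½ = 0.693147 / 27.9 = 0.02484 h⁻¹
Fraction remaining after one interval: r = e^(−kτ) = e^(−0.02484 × 15.7) = 0.6771
Before dose 5, 4 doses have been given (aged 1τ, 2τ, 3τ, 4τ).
C_trough = C₀ × (r + r² + … + r^4) = C₀ × r(1−r^4)/(1−r)
        = 5.323 × 0.6771 × (1 − 0.2102) / (1 − 0.6771) = 8.816 mg/L

8.8 mg/L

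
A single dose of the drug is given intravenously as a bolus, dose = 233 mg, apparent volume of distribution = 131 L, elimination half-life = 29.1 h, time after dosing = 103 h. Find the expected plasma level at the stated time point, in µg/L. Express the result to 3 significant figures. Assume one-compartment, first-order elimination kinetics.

C₀ = Dose / Vd = 233.0 / 131 = 1.779 mg/L
k = ln2 / t½ = 0.693147 / 29.1 = 0.02382 h⁻¹
C = C₀ · e^(−k·t) = 1.779 × e^(−0.02382 × 103)
  = 1.779 × 0.08600 = 0.1530 mg/L
Convert: 0.1530 mg/L × 1000 = 153.0 µg/L

153 µg/L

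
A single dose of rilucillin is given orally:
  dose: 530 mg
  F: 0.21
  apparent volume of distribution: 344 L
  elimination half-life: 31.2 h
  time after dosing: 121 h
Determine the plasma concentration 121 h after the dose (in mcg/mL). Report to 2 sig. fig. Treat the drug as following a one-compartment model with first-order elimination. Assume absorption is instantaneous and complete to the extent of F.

Amount reaching circulation = F × Dose = 0.21 × 530.0 = 111.3 mg
C₀ = F·Dose / Vd = 111.3 / 344 = 0.3235 mg/L
k = ln2 / t½ = 0.693147 / 31.2 = 0.02222 h⁻¹
C = C₀ · e^(−k·t) = 0.3235 × e^(−0.02222 × 121)
  = 0.3235 × 0.06797 = 0.02199 mg/L
(0.02199 mg/L = 0.02199 mcg/mL)

0.022 mcg/mL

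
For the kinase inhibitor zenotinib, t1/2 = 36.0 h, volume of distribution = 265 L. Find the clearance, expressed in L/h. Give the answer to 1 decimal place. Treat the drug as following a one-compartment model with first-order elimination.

k = ln2 / t½ = 0.693147 / 36.0 = 0.01925 h⁻¹
CL = k × Vd = 0.01925 × 265 = 5.101 L/h

5.1 L/h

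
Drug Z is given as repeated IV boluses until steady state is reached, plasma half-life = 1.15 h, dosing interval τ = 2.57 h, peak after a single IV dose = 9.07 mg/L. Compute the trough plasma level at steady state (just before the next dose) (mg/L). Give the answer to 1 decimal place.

k = ln2 / t½ = 0.693147 / 1.15 = 0.6027 h⁻¹
e^(−kτ) = e^(−0.6027 × 2.57) = 0.2125
Accumulation ratio R = 1 / (1 − e^(−kτ)) = 1 / (1 − 0.2125) = 1.270
Steady-state trough = C₀ × R × e^(−kτ) = 9.07 × 1.270 × 0.2125 = 2.448 mg/L

2.4 mg/L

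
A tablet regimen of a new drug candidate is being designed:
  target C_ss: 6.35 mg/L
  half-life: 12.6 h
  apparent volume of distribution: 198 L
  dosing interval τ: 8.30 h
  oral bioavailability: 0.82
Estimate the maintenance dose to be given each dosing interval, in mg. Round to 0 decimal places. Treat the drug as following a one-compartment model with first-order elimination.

700 mg

k = ln2 / t½ = 0.693147 / 12.6 = 0.05501 h⁻¹
CL = k × Vd = 0.05501 × 198 = 10.89 L/h
At steady state, F × (Dose/τ) = Css × CL.
Dose = Css × CL × τ / F = 6.35 × 10.89 × 8.30 / 0.82 = 699.9 mg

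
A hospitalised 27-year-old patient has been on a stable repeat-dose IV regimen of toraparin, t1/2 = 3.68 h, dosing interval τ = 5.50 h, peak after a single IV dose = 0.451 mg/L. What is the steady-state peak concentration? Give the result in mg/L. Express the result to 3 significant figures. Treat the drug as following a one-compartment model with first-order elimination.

0.699 mg/L

k = ln2 / t½ = 0.693147 / 3.68 = 0.1884 h⁻¹
e^(−kτ) = e^(−0.1884 × 5.50) = 0.3548
Accumulation ratio R = 1 / (1 − e^(−kτ)) = 1 / (1 − 0.3548) = 1.550
Steady-state peak = C₀ × R = 0.451 × 1.550 = 0.6991 mg/L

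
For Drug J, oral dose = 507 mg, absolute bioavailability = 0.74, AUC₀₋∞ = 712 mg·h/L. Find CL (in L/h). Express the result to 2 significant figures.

0.53 L/h

CL = F·Dose / AUC = 0.74 × 507 / 712 = 0.5269 L/h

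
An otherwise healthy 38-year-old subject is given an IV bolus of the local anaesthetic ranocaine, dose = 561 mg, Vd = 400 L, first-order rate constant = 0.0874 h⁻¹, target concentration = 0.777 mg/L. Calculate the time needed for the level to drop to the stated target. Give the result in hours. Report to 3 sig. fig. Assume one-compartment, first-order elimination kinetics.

C₀ = Dose / Vd = 561.0 / 400 = 1.403 mg/L
t = ln(C₀ / C) / k = ln(1.403 / 0.777) / 0.08740
  = ln(1.806) / 0.08740 = 0.5911 / 0.08740 = 6.763 h

6.76 h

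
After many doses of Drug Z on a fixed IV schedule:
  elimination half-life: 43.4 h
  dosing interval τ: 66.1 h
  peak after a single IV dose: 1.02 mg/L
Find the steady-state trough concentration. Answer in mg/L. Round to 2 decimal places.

0.54 mg/L

k = ln2 / t½ = 0.693147 / 43.4 = 0.01597 h⁻¹
e^(−kτ) = e^(−0.01597 × 66.1) = 0.3480
Accumulation ratio R = 1 / (1 − e^(−kτ)) = 1 / (1 − 0.3480) = 1.534
Steady-state trough = C₀ × R × e^(−kτ) = 1.02 × 1.534 × 0.3480 = 0.5445 mg/L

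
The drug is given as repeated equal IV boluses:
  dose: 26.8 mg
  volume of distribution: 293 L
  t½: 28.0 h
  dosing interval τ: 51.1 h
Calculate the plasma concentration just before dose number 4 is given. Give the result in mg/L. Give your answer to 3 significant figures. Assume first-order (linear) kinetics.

0.0352 mg/L

C₀ per dose = Dose / Vd = 26.8 / 293 = 0.09147 mg/L
k = ln2 / t½ = 0.693147 / 28.0 = 0.02476 h⁻¹
Fraction remaining after one interval: r = e^(−kτ) = e^(−0.02476 × 51.1) = 0.2822
Before dose 4, 3 doses have been given (aged 1τ, 2τ, 3τ).
C_trough = C₀ × (r + r² + … + r^3) = C₀ × r(1−r^3)/(1−r)
        = 0.09147 × 0.2822 × (1 − 0.02247) / (1 − 0.2822) = 0.03515 mg/L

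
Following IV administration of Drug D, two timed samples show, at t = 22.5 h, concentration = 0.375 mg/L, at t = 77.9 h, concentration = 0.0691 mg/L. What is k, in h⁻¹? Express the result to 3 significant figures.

0.0305 h⁻¹

k = ln(C₁/C₂) / (t₂ − t₁) = ln(0.375/0.0691) / (77.9 − 22.5)
  = 1.691 / 55.40 = 0.03052 h⁻¹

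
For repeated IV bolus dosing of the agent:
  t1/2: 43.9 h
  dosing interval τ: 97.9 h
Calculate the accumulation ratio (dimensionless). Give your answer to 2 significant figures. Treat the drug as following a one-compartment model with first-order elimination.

1.3

k = ln2 / t½ = 0.693147 / 43.9 = 0.01579 h⁻¹
e^(−kτ) = e^(−0.01579 × 97.9) = 0.2131
Accumulation ratio R = 1 / (1 − e^(−kτ)) = 1 / (1 − 0.2131) = 1.271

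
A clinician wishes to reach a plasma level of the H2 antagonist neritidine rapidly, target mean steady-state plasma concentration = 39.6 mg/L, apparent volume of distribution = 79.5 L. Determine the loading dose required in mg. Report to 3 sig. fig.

3150 mg

LD = Css × Vd = 39.6 × 79.5 = 3148 mg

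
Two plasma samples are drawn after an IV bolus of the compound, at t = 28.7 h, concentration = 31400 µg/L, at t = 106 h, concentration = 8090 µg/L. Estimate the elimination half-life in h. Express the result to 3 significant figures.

39.5 h

k = ln(C₁/C₂) / (t₂ − t₁) = ln(31400/8090) / (106 − 28.7)
  = 1.356 / 77.30 = 0.01754 h⁻¹
t½ = ln2 / k = 0.693147 / 0.01754 = 39.52 h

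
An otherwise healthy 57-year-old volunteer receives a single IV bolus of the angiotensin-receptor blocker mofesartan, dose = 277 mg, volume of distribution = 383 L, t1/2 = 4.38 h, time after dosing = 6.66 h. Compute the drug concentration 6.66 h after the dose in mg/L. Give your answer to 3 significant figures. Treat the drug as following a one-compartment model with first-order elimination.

0.252 mg/L

C₀ = Dose / Vd = 277.0 / 383 = 0.7232 mg/L
k = ln2 / t½ = 0.693147 / 4.38 = 0.1583 h⁻¹
C = C₀ · e^(−k·t) = 0.7232 × e^(−0.1583 × 6.66)
  = 0.7232 × 0.3484 = 0.2520 mg/L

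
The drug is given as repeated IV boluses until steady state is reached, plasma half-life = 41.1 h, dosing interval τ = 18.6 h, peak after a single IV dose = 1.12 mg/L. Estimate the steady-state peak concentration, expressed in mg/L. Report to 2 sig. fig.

k = ln2 / t½ = 0.693147 / 41.1 = 0.01686 h⁻¹
e^(−kτ) = e^(−0.01686 × 18.6) = 0.7308
Accumulation ratio R = 1 / (1 − e^(−kτ)) = 1 / (1 − 0.7308) = 3.715
Steady-state peak = C₀ × R = 1.12 × 3.715 = 4.161 mg/L

4.2 mg/L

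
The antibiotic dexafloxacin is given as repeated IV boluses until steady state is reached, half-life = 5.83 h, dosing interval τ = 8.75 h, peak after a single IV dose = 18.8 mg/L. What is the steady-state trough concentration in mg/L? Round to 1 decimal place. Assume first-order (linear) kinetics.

k = ln2 / t½ = 0.693147 / 5.83 = 0.1189 h⁻¹
e^(−kτ) = e^(−0.1189 × 8.75) = 0.3533
Accumulation ratio R = 1 / (1 − e^(−kτ)) = 1 / (1 − 0.3533) = 1.546
Steady-state trough = C₀ × R × e^(−kτ) = 18.8 × 1.546 × 0.3533 = 10.27 mg/L

10.3 mg/L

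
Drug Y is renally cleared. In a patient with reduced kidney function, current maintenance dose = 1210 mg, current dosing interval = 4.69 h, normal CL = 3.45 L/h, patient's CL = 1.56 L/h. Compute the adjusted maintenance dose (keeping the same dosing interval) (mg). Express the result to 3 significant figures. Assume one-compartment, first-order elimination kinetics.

547 mg

To keep the same average steady-state level, dosing rate must scale with clearance.
CL ratio = 1.56 / 3.45 = 0.4522
New dose (same interval) = 1210 × 0.4522 = 547.2 mg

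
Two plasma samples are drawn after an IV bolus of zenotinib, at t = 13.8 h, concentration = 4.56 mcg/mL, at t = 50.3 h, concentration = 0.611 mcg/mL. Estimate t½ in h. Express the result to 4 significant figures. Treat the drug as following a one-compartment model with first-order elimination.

12.59 h

k = ln(C₁/C₂) / (t₂ − t₁) = ln(4.56/0.611) / (50.3 − 13.8)
  = 2.010 / 36.50 = 0.05507 h⁻¹
t½ = ln2 / k = 0.693147 / 0.05507 = 12.59 h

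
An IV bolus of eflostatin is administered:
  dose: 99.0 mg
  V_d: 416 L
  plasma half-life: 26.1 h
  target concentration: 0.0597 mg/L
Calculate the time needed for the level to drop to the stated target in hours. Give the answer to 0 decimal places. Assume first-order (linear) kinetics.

C₀ = Dose / Vd = 99.00 / 416 = 0.2380 mg/L
k = ln2 / t½ = 0.693147 / 26.1 = 0.02656 h⁻¹
t = ln(C₀ / C) / k = ln(0.2380 / 0.0597) / 0.02656
  = ln(3.987) / 0.02656 = 1.383 / 0.02656 = 52.07 h

52 h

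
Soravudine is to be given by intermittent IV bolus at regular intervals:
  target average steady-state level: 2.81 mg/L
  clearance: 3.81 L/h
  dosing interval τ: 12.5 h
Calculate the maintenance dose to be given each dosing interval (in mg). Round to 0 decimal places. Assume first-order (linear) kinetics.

At steady state, Dose/τ = Css × CL.
Dose = Css × CL × τ = 2.81 × 3.810 × 12.5 = 133.8 mg

134 mg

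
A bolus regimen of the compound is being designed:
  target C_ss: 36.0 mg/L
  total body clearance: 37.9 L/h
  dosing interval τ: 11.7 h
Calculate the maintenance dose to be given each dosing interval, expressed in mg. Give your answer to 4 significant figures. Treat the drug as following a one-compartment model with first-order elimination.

15960 mg

At steady state, Dose/τ = Css × CL.
Dose = Css × CL × τ = 36.0 × 37.90 × 11.7 = 15960 mg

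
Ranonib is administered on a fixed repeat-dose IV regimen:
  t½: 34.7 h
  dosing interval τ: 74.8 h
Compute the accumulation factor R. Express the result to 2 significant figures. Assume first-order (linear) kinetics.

k = ln2 / t½ = 0.693147 / 34.7 = 0.01998 h⁻¹
e^(−kτ) = e^(−0.01998 × 74.8) = 0.2244
Accumulation ratio R = 1 / (1 − e^(−kτ)) = 1 / (1 − 0.2244) = 1.289

1.3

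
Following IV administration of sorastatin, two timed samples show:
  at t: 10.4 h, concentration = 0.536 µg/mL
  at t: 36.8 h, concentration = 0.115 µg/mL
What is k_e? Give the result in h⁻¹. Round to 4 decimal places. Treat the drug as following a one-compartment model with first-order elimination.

0.0583 h⁻¹

k = ln(C₁/C₂) / (t₂ − t₁) = ln(0.536/0.115) / (36.8 − 10.4)
  = 1.539 / 26.40 = 0.05830 h⁻¹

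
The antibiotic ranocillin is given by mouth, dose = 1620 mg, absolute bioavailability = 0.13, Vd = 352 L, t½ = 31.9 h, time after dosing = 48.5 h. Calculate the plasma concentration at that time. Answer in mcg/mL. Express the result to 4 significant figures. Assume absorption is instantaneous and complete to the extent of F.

0.2086 mcg/mL

Amount reaching circulation = F × Dose = 0.13 × 1620 = 210.6 mg
C₀ = F·Dose / Vd = 210.6 / 352 = 0.5983 mg/L
k = ln2 / t½ = 0.693147 / 31.9 = 0.02173 h⁻¹
C = C₀ · e^(−k·t) = 0.5983 × e^(−0.02173 × 48.5)
  = 0.5983 × 0.3486 = 0.2086 mg/L
(0.2086 mg/L = 0.2086 mcg/mL)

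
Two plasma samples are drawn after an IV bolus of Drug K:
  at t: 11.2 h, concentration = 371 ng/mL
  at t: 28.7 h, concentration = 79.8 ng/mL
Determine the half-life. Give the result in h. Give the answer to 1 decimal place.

7.9 h

k = ln(C₁/C₂) / (t₂ − t₁) = ln(371/79.8) / (28.7 − 11.2)
  = 1.537 / 17.50 = 0.08783 h⁻¹
t½ = ln2 / k = 0.693147 / 0.08783 = 7.892 h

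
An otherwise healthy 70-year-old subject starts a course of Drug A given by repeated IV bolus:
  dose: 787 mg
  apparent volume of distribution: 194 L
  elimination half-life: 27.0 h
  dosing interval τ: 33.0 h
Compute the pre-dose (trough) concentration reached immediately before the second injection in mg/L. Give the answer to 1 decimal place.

1.7 mg/L

C₀ per dose = Dose / Vd = 787 / 194 = 4.057 mg/L
k = ln2 / t½ = 0.693147 / 27.0 = 0.02567 h⁻¹
Fraction remaining after one interval: r = e^(−kτ) = e^(−0.02567 × 33.0) = 0.4287
Before dose 2, 1 dose has been given (aged 1τ).
C_trough = C₀ × r = 4.057 × 0.4287 = 1.739 mg/L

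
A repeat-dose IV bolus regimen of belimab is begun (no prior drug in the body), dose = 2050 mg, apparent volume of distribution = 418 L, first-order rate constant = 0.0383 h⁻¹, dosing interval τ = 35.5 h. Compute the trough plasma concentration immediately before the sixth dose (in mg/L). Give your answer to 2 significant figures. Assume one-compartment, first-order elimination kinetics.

1.7 mg/L

C₀ per dose = Dose / Vd = 2050 / 418 = 4.904 mg/L
Fraction remaining after one interval: r = e^(−kτ) = e^(−0.03830 × 35.5) = 0.2568
Before dose 6, 5 doses have been given (aged 1τ, 2τ, 3τ, 4τ, 5τ).
C_trough = C₀ × (r + r² + … + r^5) = C₀ × r(1−r^5)/(1−r)
        = 4.904 × 0.2568 × (1 − 0.001117) / (1 − 0.2568) = 1.693 mg/L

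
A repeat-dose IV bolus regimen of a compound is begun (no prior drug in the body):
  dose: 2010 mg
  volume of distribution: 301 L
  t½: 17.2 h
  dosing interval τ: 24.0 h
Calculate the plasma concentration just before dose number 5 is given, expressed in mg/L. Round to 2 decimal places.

4.01 mg/L

C₀ per dose = Dose / Vd = 2010 / 301 = 6.678 mg/L
k = ln2 / t½ = 0.693147 / 17.2 = 0.04030 h⁻¹
Fraction remaining after one interval: r = e^(−kτ) = e^(−0.04030 × 24.0) = 0.3801
Before dose 5, 4 doses have been given (aged 1τ, 2τ, 3τ, 4τ).
C_trough = C₀ × (r + r² + … + r^4) = C₀ × r(1−r^4)/(1−r)
        = 6.678 × 0.3801 × (1 − 0.02087) / (1 − 0.3801) = 4.009 mg/L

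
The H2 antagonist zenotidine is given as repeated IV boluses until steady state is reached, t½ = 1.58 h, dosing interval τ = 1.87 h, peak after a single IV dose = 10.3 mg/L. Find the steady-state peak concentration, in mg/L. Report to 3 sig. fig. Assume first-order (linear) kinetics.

k = ln2 / t½ = 0.693147 / 1.58 = 0.4387 h⁻¹
e^(−kτ) = e^(−0.4387 × 1.87) = 0.4403
Accumulation ratio R = 1 / (1 − e^(−kτ)) = 1 / (1 − 0.4403) = 1.787
Steady-state peak = C₀ × R = 10.3 × 1.787 = 18.41 mg/L

18.4 mg/L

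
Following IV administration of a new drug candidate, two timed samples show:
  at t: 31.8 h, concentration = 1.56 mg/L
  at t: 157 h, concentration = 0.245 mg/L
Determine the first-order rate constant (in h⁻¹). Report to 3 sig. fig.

0.0148 h⁻¹

k = ln(C₁/C₂) / (t₂ − t₁) = ln(1.56/0.245) / (157 − 31.8)
  = 1.851 / 125.2 = 0.01478 h⁻¹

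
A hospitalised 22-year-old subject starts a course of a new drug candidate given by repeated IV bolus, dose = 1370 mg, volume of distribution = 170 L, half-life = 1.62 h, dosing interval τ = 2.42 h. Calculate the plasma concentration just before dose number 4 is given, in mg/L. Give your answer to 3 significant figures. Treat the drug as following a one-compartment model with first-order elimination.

C₀ per dose = Dose / Vd = 1370 / 170 = 8.059 mg/L
k = ln2 / t½ = 0.693147 / 1.62 = 0.4279 h⁻¹
Fraction remaining after one interval: r = e^(−kτ) = e^(−0.4279 × 2.42) = 0.3550
Before dose 4, 3 doses have been given (aged 1τ, 2τ, 3τ).
C_trough = C₀ × (r + r² + … + r^3) = C₀ × r(1−r^3)/(1−r)
        = 8.059 × 0.3550 × (1 − 0.04474) / (1 − 0.3550) = 4.237 mg/L

4.24 mg/L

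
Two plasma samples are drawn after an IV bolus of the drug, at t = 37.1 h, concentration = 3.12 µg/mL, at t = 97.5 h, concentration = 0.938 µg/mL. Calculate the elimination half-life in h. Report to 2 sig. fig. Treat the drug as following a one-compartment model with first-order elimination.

35 h

k = ln(C₁/C₂) / (t₂ − t₁) = ln(3.12/0.938) / (97.5 − 37.1)
  = 1.202 / 60.40 = 0.01990 h⁻¹
t½ = ln2 / k = 0.693147 / 0.01990 = 34.83 h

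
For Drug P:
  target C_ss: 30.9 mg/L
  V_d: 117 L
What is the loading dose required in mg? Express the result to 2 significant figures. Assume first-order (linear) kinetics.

LD = Css × Vd = 30.9 × 117 = 3615 mg

3600 mg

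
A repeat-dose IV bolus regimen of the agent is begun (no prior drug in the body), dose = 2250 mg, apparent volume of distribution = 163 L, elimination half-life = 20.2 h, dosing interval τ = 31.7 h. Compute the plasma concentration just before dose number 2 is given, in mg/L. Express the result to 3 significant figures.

4.65 mg/L

C₀ per dose = Dose / Vd = 2250 / 163 = 13.80 mg/L
k = ln2 / t½ = 0.693147 / 20.2 = 0.03431 h⁻¹
Fraction remaining after one interval: r = e^(−kτ) = e^(−0.03431 × 31.7) = 0.3370
Before dose 2, 1 dose has been given (aged 1τ).
C_trough = C₀ × r = 13.80 × 0.3370 = 4.651 mg/L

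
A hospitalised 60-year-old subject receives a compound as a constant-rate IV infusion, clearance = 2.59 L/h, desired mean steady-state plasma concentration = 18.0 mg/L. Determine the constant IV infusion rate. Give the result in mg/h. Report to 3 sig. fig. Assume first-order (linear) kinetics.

46.6 mg/h

At steady state, infusion rate R₀ = Css × CL = 18.0 × 2.590 = 46.62 mg/h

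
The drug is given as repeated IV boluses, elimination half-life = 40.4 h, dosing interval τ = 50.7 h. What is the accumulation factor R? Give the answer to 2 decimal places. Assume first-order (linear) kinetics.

1.72

k = ln2 / t½ = 0.693147 / 40.4 = 0.01716 h⁻¹
e^(−kτ) = e^(−0.01716 × 50.7) = 0.4189
Accumulation ratio R = 1 / (1 − e^(−kτ)) = 1 / (1 − 0.4189) = 1.721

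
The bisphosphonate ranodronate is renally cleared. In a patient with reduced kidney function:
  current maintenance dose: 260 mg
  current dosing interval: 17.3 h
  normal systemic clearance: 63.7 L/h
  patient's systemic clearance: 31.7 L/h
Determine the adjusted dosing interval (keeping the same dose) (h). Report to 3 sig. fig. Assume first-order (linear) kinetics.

To keep the same average steady-state level, dosing rate must scale with clearance.
CL ratio = 31.7 / 63.7 = 0.4976
New interval (same dose) = 17.3 / 0.4976 = 34.77 h

34.8 h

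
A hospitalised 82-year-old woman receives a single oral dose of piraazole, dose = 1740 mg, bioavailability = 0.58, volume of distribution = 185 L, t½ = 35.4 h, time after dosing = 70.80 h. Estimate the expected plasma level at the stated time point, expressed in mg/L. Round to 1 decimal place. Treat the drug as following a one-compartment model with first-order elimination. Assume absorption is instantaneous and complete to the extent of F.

Amount reaching circulation = F × Dose = 0.58 × 1740 = 1009 mg
C₀ = F·Dose / Vd = 1009 / 185 = 5.454 mg/L
k = ln2 / t½ = 0.693147 / 35.4 = 0.01958 h⁻¹
t / t½ = 70.80 / 35.4 = 2 half-lives
C = C₀ × (1/2)^2 = 5.454 × 0.2500 = 1.364 mg/L

1.4 mg/L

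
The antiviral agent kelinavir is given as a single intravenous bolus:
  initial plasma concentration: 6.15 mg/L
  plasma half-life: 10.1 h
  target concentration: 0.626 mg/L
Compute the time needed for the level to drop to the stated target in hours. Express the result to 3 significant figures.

33.3 h

k = ln2 / t½ = 0.693147 / 10.1 = 0.06863 h⁻¹
t = ln(C₀ / C) / k = ln(6.150 / 0.626) / 0.06863
  = ln(9.824) / 0.06863 = 2.285 / 0.06863 = 33.29 h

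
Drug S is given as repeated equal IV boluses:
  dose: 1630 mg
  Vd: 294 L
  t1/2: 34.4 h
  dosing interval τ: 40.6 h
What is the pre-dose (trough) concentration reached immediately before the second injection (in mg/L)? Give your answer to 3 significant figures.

2.45 mg/L

C₀ per dose = Dose / Vd = 1630 / 294 = 5.544 mg/L
k = ln2 / t½ = 0.693147 / 34.4 = 0.02015 h⁻¹
Fraction remaining after one interval: r = e^(−kτ) = e^(−0.02015 × 40.6) = 0.4413
Before dose 2, 1 dose has been given (aged 1τ).
C_trough = C₀ × r = 5.544 × 0.4413 = 2.447 mg/L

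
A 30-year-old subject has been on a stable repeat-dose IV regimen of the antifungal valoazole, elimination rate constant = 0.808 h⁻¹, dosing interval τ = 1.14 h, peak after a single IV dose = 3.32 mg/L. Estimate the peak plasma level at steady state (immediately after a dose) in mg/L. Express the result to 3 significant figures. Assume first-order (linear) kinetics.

5.52 mg/L

e^(−kτ) = e^(−0.8080 × 1.14) = 0.3981
Accumulation ratio R = 1 / (1 − e^(−kτ)) = 1 / (1 − 0.3981) = 1.661
Steady-state peak = C₀ × R = 3.32 × 1.661 = 5.515 mg/L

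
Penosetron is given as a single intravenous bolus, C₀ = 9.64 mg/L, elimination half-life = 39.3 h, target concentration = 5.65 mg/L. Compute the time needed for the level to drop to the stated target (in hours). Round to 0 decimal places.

30 h

k = ln2 / t½ = 0.693147 / 39.3 = 0.01764 h⁻¹
t = ln(C₀ / C) / k = ln(9.640 / 5.65) / 0.01764
  = ln(1.706) / 0.01764 = 0.5342 / 0.01764 = 30.28 h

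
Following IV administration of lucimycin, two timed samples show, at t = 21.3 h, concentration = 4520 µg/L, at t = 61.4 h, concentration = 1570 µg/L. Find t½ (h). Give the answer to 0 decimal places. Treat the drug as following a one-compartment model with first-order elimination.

k = ln(C₁/C₂) / (t₂ − t₁) = ln(4520/1570) / (61.4 − 21.3)
  = 1.057 / 40.10 = 0.02636 h⁻¹
t½ = ln2 / k = 0.693147 / 0.02636 = 26.30 h

26 h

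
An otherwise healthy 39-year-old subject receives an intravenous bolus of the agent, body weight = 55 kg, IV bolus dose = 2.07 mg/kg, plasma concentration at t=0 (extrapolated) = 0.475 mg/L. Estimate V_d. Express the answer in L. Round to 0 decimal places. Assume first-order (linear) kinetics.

240 L

Dose = 2.07 × 55 = 113.9 mg
Vd = Dose / C₀ = 113.9 / 0.475 = 239.8 L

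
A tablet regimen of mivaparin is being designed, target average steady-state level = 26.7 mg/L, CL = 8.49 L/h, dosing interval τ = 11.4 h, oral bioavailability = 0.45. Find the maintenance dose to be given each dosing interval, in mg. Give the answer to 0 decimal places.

5743 mg

At steady state, F × (Dose/τ) = Css × CL.
Dose = Css × CL × τ / F = 26.7 × 8.490 × 11.4 / 0.45 = 5743 mg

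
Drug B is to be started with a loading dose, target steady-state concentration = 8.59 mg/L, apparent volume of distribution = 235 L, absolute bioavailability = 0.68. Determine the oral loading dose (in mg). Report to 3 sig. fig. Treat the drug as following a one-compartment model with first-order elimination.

LD = Css × Vd / F = 8.59 × 235 / 0.68 = 2969 mg

2970 mg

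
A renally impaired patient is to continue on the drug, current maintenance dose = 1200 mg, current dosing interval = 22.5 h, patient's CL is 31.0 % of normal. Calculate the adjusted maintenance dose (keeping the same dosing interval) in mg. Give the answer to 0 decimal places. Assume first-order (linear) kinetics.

To keep the same average steady-state level, dosing rate must scale with clearance.
CL ratio = 31.0 / 100 = 0.3100
New dose (same interval) = 1200 × 0.3100 = 372.0 mg

372 mg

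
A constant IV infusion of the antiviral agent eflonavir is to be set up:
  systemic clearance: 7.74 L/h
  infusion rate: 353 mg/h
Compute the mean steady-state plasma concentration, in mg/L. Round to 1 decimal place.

At steady state Css = R₀ / CL = 353 / 7.740 = 45.61 mg/L

45.6 mg/L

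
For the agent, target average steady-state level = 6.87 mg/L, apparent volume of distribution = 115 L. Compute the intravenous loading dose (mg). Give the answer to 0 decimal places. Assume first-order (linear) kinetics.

790 mg

LD = Css × Vd = 6.87 × 115 = 790.1 mg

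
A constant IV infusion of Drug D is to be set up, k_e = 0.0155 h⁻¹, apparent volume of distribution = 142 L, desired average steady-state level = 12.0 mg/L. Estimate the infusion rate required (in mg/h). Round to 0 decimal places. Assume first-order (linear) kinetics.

26 mg/h

CL = k × Vd = 0.01550 × 142 = 2.201 L/h
At steady state, infusion rate R₀ = Css × CL = 12.0 × 2.201 = 26.41 mg/h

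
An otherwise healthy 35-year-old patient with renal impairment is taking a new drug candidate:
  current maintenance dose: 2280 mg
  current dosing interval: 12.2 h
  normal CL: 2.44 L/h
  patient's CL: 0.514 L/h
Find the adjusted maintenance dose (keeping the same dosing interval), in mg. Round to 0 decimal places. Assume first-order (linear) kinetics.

480 mg

To keep the same average steady-state level, dosing rate must scale with clearance.
CL ratio = 0.514 / 2.44 = 0.2107
New dose (same interval) = 2280 × 0.2107 = 480.4 mg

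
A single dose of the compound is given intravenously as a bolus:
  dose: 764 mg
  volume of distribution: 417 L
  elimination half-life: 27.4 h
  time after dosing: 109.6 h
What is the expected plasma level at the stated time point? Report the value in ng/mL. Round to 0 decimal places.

115 ng/mL

C₀ = Dose / Vd = 764.0 / 417 = 1.832 mg/L
k = ln2 / t½ = 0.693147 / 27.4 = 0.02530 h⁻¹
t / t½ = 109.6 / 27.4 = 4 half-lives
C = C₀ × (1/2)^4 = 1.832 × 0.06250 = 0.1145 mg/L
Convert: 0.1145 mg/L × 1000 = 114.5 ng/mL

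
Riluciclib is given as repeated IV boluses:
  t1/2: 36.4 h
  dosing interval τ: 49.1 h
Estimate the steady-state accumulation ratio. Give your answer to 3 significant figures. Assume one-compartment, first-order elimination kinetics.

k = ln2 / t½ = 0.693147 / 36.4 = 0.01904 h⁻¹
e^(−kτ) = e^(−0.01904 × 49.1) = 0.3926
Accumulation ratio R = 1 / (1 − e^(−kτ)) = 1 / (1 − 0.3926) = 1.646

1.65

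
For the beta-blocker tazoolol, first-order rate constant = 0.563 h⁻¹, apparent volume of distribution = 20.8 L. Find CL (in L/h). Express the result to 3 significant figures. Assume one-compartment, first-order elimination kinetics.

CL = k × Vd = 0.563 × 20.8 = 11.71 L/h

11.7 L/h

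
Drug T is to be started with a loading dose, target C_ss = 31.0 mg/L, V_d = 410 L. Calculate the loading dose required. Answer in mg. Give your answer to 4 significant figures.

12710 mg

LD = Css × Vd = 31.0 × 410 = 12710 mg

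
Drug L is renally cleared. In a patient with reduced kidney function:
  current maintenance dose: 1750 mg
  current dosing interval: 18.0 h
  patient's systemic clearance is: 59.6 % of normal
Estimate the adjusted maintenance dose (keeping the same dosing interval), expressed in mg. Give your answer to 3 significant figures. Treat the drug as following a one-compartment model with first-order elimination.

1040 mg

To keep the same average steady-state level, dosing rate must scale with clearance.
CL ratio = 59.6 / 100 = 0.5960
New dose (same interval) = 1750 × 0.5960 = 1043 mg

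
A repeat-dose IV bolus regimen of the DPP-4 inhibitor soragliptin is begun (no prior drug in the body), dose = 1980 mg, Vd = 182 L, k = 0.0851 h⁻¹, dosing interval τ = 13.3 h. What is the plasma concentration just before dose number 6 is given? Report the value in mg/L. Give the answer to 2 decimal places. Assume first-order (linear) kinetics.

C₀ per dose = Dose / Vd = 1980 / 182 = 10.88 mg/L
Fraction remaining after one interval: r = e^(−kτ) = e^(−0.08510 × 13.3) = 0.3224
Before dose 6, 5 doses have been given (aged 1τ, 2τ, 3τ, 4τ, 5τ).
C_trough = C₀ × (r + r² + … + r^5) = C₀ × r(1−r^5)/(1−r)
        = 10.88 × 0.3224 × (1 − 0.003483) / (1 − 0.3224) = 5.159 mg/L

5.16 mg/L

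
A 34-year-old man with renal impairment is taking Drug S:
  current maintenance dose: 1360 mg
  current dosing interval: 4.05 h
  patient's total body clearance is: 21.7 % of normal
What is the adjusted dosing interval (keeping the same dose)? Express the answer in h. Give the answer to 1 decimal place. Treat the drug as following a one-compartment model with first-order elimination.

18.7 h

To keep the same average steady-state level, dosing rate must scale with clearance.
CL ratio = 21.7 / 100 = 0.2170
New interval (same dose) = 4.05 / 0.2170 = 18.66 h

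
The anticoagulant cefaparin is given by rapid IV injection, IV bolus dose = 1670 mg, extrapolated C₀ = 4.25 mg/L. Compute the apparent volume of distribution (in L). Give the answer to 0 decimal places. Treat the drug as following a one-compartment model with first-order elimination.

393 L

Vd = Dose / C₀ = 1670 / 4.25 = 392.9 L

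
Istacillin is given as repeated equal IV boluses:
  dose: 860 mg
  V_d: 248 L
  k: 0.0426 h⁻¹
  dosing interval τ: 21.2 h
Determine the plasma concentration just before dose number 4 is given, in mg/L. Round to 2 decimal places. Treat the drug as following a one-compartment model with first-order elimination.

C₀ per dose = Dose / Vd = 860 / 248 = 3.468 mg/L
Fraction remaining after one interval: r = e^(−kτ) = e^(−0.04260 × 21.2) = 0.4053
Before dose 4, 3 doses have been given (aged 1τ, 2τ, 3τ).
C_trough = C₀ × (r + r² + … + r^3) = C₀ × r(1−r^3)/(1−r)
        = 3.468 × 0.4053 × (1 − 0.06658) / (1 − 0.4053) = 2.206 mg/L

2.21 mg/L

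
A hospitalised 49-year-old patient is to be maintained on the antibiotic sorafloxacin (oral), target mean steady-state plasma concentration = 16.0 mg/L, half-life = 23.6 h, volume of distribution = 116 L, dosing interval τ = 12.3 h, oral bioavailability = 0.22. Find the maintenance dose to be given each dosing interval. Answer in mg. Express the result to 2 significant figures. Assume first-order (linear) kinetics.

k = ln2 / t½ = 0.693147 / 23.6 = 0.02937 h⁻¹
CL = k × Vd = 0.02937 × 116 = 3.407 L/h
At steady state, F × (Dose/τ) = Css × CL.
Dose = Css × CL × τ / F = 16.0 × 3.407 × 12.3 / 0.22 = 3048 mg

3000 mg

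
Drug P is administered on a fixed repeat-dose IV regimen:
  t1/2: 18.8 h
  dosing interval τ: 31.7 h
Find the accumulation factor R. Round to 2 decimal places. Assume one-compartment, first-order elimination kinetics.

k = ln2 / t½ = 0.693147 / 18.8 = 0.03687 h⁻¹
e^(−kτ) = e^(−0.03687 × 31.7) = 0.3107
Accumulation ratio R = 1 / (1 − e^(−kτ)) = 1 / (1 − 0.3107) = 1.451

1.45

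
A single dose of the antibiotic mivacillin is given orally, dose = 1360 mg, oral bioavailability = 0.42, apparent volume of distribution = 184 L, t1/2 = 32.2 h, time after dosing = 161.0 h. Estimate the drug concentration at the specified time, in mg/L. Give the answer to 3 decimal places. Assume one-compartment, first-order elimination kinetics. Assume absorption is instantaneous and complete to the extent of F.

Amount reaching circulation = F × Dose = 0.42 × 1360 = 571.2 mg
C₀ = F·Dose / Vd = 571.2 / 184 = 3.104 mg/L
k = ln2 / t½ = 0.693147 / 32.2 = 0.02153 h⁻¹
t / t½ = 161.0 / 32.2 = 5 half-lives
C = C₀ × (1/2)^5 = 3.104 × 0.03125 = 0.09700 mg/L

0.097 mg/L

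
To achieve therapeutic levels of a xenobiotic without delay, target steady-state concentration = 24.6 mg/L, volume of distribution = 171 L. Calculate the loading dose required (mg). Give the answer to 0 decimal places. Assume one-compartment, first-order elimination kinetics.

4207 mg

LD = Css × Vd = 24.6 × 171 = 4207 mg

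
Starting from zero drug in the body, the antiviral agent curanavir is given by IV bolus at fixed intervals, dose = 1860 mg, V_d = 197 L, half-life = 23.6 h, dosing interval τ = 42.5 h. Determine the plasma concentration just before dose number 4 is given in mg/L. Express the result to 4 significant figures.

C₀ per dose = Dose / Vd = 1860 / 197 = 9.442 mg/L
k = ln2 / t½ = 0.693147 / 23.6 = 0.02937 h⁻¹
Fraction remaining after one interval: r = e^(−kτ) = e^(−0.02937 × 42.5) = 0.2870
Before dose 4, 3 doses have been given (aged 1τ, 2τ, 3τ).
C_trough = C₀ × (r + r² + … + r^3) = C₀ × r(1−r^3)/(1−r)
        = 9.442 × 0.2870 × (1 − 0.02364) / (1 − 0.2870) = 3.711 mg/L

3.711 mg/L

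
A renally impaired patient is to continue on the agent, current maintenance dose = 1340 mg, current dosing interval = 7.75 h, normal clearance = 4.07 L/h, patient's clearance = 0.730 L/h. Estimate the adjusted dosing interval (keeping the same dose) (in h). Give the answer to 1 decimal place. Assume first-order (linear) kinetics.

43.2 h

To keep the same average steady-state level, dosing rate must scale with clearance.
CL ratio = 0.730 / 4.07 = 0.1794
New interval (same dose) = 7.75 / 0.1794 = 43.20 h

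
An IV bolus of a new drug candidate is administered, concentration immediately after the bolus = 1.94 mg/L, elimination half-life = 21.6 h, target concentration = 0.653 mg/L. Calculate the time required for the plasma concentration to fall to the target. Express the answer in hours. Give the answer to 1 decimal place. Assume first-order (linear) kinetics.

k = ln2 / t½ = 0.693147 / 21.6 = 0.03209 h⁻¹
t = ln(C₀ / C) / k = ln(1.940 / 0.653) / 0.03209
  = ln(2.971) / 0.03209 = 1.089 / 0.03209 = 33.94 h

33.9 h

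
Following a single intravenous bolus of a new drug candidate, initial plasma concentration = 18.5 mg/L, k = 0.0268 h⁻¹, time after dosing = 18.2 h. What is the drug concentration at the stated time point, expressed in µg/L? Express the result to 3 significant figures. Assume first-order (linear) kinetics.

11400 µg/L

C = C₀ · e^(−k·t) = 18.50 × e^(−0.02680 × 18.2)
  = 18.50 × 0.6140 = 11.36 mg/L
Convert: 11.36 mg/L × 1000 = 11360 µg/L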